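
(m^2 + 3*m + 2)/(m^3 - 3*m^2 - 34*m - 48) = (m + 1)/(m^2 - 5*m - 24)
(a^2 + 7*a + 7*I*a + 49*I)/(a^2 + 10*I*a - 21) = (a + 7)/(a + 3*I)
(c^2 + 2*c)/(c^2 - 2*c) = (c + 2)/(c - 2)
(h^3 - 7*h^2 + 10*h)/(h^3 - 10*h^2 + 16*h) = (h - 5)/(h - 8)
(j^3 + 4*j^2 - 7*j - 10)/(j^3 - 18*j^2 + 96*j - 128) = (j^2 + 6*j + 5)/(j^2 - 16*j + 64)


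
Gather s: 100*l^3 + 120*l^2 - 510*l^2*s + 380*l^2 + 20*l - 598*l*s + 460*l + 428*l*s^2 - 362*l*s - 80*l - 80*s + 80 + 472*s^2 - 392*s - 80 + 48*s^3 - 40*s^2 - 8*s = 100*l^3 + 500*l^2 + 400*l + 48*s^3 + s^2*(428*l + 432) + s*(-510*l^2 - 960*l - 480)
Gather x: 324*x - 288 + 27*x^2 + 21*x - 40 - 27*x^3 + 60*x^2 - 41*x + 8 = -27*x^3 + 87*x^2 + 304*x - 320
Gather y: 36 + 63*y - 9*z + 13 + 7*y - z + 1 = 70*y - 10*z + 50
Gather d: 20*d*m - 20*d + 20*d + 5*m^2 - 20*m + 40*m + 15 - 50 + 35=20*d*m + 5*m^2 + 20*m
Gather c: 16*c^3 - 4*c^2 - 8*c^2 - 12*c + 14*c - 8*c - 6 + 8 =16*c^3 - 12*c^2 - 6*c + 2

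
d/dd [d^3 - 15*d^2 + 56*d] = 3*d^2 - 30*d + 56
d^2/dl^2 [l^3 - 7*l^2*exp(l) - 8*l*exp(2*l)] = -7*l^2*exp(l) - 32*l*exp(2*l) - 28*l*exp(l) + 6*l - 32*exp(2*l) - 14*exp(l)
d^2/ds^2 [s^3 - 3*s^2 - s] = 6*s - 6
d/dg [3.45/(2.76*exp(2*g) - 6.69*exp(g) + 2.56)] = (23.0805 - 19.044*exp(g))*exp(g)/(2.76*exp(2*g) - 6.69*exp(g) + 2.56)^2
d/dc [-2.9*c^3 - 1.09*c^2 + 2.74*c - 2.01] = -8.7*c^2 - 2.18*c + 2.74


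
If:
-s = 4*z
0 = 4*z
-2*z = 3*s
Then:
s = 0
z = 0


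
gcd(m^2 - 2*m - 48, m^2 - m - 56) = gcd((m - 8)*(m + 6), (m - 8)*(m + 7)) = m - 8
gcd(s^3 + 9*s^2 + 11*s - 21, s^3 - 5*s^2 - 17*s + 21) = s^2 + 2*s - 3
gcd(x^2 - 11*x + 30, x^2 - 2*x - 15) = x - 5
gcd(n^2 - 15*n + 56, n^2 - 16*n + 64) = n - 8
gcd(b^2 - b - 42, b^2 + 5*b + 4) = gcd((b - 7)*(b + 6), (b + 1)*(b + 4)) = 1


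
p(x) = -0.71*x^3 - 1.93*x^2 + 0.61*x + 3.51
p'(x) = -2.13*x^2 - 3.86*x + 0.61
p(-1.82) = 0.29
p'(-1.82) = 0.58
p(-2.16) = 0.34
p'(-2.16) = -0.99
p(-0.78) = 2.20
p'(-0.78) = 2.32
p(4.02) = -71.35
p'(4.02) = -49.33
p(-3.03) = 3.69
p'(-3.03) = -7.25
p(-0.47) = 2.87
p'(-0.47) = 1.95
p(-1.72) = 0.36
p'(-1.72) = 0.95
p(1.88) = -6.88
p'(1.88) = -14.18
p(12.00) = -1493.97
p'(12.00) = -352.43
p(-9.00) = 359.28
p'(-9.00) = -137.18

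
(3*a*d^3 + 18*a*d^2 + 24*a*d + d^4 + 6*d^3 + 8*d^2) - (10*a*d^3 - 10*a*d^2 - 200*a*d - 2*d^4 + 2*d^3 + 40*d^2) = -7*a*d^3 + 28*a*d^2 + 224*a*d + 3*d^4 + 4*d^3 - 32*d^2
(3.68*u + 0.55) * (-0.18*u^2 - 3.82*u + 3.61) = -0.6624*u^3 - 14.1566*u^2 + 11.1838*u + 1.9855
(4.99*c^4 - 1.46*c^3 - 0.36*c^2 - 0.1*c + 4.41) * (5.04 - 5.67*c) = -28.2933*c^5 + 33.4278*c^4 - 5.3172*c^3 - 1.2474*c^2 - 25.5087*c + 22.2264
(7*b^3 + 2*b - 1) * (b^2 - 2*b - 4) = 7*b^5 - 14*b^4 - 26*b^3 - 5*b^2 - 6*b + 4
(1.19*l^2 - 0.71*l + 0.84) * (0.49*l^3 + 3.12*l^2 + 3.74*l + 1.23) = 0.5831*l^5 + 3.3649*l^4 + 2.647*l^3 + 1.4291*l^2 + 2.2683*l + 1.0332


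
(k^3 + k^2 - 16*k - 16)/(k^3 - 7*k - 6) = (k^2 - 16)/(k^2 - k - 6)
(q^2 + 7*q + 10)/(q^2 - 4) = (q + 5)/(q - 2)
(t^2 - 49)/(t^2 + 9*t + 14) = (t - 7)/(t + 2)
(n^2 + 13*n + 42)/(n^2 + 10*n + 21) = (n + 6)/(n + 3)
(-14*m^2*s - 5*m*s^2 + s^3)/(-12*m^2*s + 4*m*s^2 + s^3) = (-14*m^2 - 5*m*s + s^2)/(-12*m^2 + 4*m*s + s^2)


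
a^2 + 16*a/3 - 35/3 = (a - 5/3)*(a + 7)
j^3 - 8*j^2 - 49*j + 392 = (j - 8)*(j - 7)*(j + 7)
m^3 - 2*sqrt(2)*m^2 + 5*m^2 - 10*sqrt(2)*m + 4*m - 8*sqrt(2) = (m + 1)*(m + 4)*(m - 2*sqrt(2))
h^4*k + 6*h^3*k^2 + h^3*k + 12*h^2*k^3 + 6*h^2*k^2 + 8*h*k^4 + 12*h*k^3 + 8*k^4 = (h + 2*k)^3*(h*k + k)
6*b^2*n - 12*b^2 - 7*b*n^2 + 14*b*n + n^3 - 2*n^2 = (-6*b + n)*(-b + n)*(n - 2)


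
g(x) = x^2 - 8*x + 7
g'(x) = 2*x - 8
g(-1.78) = 24.41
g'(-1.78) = -11.56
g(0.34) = 4.40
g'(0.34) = -7.32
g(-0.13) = 8.06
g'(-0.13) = -8.26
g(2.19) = -5.72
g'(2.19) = -3.62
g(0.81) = 1.18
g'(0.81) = -6.38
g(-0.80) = 14.04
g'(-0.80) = -9.60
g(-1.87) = 25.46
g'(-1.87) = -11.74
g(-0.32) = 9.66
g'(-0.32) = -8.64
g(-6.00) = 91.00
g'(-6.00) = -20.00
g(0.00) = 7.00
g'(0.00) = -8.00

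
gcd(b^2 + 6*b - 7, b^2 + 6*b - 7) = b^2 + 6*b - 7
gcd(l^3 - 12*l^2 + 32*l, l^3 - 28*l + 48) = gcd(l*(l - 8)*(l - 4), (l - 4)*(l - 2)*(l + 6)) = l - 4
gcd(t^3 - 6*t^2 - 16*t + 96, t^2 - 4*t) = t - 4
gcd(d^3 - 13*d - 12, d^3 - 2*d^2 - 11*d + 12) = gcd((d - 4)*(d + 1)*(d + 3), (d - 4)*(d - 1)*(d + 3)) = d^2 - d - 12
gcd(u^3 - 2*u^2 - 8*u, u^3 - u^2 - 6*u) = u^2 + 2*u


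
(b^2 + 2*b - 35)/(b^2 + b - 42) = (b - 5)/(b - 6)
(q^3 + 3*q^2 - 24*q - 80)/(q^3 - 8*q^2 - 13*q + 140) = (q + 4)/(q - 7)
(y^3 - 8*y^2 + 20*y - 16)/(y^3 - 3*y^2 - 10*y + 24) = (y - 2)/(y + 3)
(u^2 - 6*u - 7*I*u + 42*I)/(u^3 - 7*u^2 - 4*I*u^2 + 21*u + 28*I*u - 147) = (u - 6)/(u^2 + u*(-7 + 3*I) - 21*I)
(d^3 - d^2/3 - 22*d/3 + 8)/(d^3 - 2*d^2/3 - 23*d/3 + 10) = (3*d - 4)/(3*d - 5)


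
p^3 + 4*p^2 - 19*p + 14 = (p - 2)*(p - 1)*(p + 7)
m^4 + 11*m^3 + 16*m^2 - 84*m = m*(m - 2)*(m + 6)*(m + 7)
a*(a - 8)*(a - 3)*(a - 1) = a^4 - 12*a^3 + 35*a^2 - 24*a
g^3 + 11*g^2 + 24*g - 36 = (g - 1)*(g + 6)^2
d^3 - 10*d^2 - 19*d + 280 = (d - 8)*(d - 7)*(d + 5)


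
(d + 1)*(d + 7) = d^2 + 8*d + 7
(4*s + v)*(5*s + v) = 20*s^2 + 9*s*v + v^2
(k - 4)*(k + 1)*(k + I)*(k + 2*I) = k^4 - 3*k^3 + 3*I*k^3 - 6*k^2 - 9*I*k^2 + 6*k - 12*I*k + 8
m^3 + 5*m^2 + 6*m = m*(m + 2)*(m + 3)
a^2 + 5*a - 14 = (a - 2)*(a + 7)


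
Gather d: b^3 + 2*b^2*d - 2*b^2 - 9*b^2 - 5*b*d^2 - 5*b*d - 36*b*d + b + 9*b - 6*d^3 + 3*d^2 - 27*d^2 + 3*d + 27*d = b^3 - 11*b^2 + 10*b - 6*d^3 + d^2*(-5*b - 24) + d*(2*b^2 - 41*b + 30)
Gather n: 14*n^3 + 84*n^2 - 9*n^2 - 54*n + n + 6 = 14*n^3 + 75*n^2 - 53*n + 6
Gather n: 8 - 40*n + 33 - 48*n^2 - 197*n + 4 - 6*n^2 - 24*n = -54*n^2 - 261*n + 45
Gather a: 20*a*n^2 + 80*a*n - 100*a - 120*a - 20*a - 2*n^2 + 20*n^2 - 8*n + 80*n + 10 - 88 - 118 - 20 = a*(20*n^2 + 80*n - 240) + 18*n^2 + 72*n - 216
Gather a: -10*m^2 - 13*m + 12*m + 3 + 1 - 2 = -10*m^2 - m + 2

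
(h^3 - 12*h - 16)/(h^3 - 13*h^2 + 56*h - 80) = (h^2 + 4*h + 4)/(h^2 - 9*h + 20)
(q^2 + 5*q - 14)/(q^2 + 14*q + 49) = (q - 2)/(q + 7)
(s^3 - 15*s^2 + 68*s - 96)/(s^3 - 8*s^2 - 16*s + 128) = (s - 3)/(s + 4)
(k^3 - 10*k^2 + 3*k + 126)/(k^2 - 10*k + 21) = (k^2 - 3*k - 18)/(k - 3)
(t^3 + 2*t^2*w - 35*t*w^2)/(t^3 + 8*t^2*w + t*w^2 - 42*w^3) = t*(t - 5*w)/(t^2 + t*w - 6*w^2)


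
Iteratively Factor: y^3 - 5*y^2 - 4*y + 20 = (y + 2)*(y^2 - 7*y + 10) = (y - 2)*(y + 2)*(y - 5)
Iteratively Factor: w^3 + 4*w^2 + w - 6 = (w + 2)*(w^2 + 2*w - 3) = (w + 2)*(w + 3)*(w - 1)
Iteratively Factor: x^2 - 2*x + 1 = (x - 1)*(x - 1)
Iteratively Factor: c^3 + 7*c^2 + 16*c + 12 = (c + 3)*(c^2 + 4*c + 4) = (c + 2)*(c + 3)*(c + 2)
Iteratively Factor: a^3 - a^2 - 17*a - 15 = (a + 1)*(a^2 - 2*a - 15) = (a + 1)*(a + 3)*(a - 5)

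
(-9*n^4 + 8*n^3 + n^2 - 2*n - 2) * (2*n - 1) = -18*n^5 + 25*n^4 - 6*n^3 - 5*n^2 - 2*n + 2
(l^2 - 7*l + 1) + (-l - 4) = l^2 - 8*l - 3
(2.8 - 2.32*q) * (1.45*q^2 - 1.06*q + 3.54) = -3.364*q^3 + 6.5192*q^2 - 11.1808*q + 9.912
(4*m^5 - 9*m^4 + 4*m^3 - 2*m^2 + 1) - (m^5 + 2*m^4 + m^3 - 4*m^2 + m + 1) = 3*m^5 - 11*m^4 + 3*m^3 + 2*m^2 - m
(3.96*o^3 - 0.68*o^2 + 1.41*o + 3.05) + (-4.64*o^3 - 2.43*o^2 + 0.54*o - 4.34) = -0.68*o^3 - 3.11*o^2 + 1.95*o - 1.29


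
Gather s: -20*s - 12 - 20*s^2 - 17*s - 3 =-20*s^2 - 37*s - 15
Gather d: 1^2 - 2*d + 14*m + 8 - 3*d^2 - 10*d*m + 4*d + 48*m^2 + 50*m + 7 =-3*d^2 + d*(2 - 10*m) + 48*m^2 + 64*m + 16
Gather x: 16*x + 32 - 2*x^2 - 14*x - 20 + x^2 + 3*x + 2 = -x^2 + 5*x + 14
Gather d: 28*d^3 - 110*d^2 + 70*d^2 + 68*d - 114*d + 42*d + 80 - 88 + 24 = 28*d^3 - 40*d^2 - 4*d + 16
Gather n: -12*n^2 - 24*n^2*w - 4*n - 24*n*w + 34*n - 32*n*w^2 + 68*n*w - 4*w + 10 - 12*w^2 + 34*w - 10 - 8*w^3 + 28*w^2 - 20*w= n^2*(-24*w - 12) + n*(-32*w^2 + 44*w + 30) - 8*w^3 + 16*w^2 + 10*w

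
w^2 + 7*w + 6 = (w + 1)*(w + 6)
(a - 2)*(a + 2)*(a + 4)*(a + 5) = a^4 + 9*a^3 + 16*a^2 - 36*a - 80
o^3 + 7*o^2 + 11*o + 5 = (o + 1)^2*(o + 5)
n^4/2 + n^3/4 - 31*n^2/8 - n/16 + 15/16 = (n/2 + 1/4)*(n - 5/2)*(n - 1/2)*(n + 3)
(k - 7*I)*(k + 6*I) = k^2 - I*k + 42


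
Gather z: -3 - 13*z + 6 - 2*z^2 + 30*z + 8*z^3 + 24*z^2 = 8*z^3 + 22*z^2 + 17*z + 3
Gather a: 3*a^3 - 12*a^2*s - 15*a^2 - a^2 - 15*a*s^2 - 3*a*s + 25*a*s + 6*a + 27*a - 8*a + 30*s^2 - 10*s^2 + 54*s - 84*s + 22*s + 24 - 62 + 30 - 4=3*a^3 + a^2*(-12*s - 16) + a*(-15*s^2 + 22*s + 25) + 20*s^2 - 8*s - 12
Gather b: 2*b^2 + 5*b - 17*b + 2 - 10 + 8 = 2*b^2 - 12*b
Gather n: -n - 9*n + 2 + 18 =20 - 10*n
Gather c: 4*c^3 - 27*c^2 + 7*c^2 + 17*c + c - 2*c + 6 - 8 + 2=4*c^3 - 20*c^2 + 16*c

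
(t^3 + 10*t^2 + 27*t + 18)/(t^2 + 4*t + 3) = t + 6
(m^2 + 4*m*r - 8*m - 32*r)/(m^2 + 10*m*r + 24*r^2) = (m - 8)/(m + 6*r)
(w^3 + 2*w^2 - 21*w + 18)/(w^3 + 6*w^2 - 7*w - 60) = (w^2 + 5*w - 6)/(w^2 + 9*w + 20)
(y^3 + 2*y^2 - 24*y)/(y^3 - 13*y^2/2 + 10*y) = 2*(y + 6)/(2*y - 5)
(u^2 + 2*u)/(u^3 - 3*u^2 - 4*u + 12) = u/(u^2 - 5*u + 6)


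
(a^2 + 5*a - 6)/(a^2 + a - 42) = (a^2 + 5*a - 6)/(a^2 + a - 42)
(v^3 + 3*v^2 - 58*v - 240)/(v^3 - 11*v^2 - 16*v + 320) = (v + 6)/(v - 8)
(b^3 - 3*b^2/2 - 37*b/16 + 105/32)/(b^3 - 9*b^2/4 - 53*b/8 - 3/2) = (16*b^2 - 48*b + 35)/(4*(4*b^2 - 15*b - 4))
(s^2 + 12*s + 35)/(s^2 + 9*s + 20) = (s + 7)/(s + 4)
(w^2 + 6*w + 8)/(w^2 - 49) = (w^2 + 6*w + 8)/(w^2 - 49)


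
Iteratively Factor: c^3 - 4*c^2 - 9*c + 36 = (c + 3)*(c^2 - 7*c + 12) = (c - 4)*(c + 3)*(c - 3)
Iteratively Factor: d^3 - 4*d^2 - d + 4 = (d - 1)*(d^2 - 3*d - 4) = (d - 4)*(d - 1)*(d + 1)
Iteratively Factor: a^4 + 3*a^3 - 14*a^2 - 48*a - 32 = (a + 4)*(a^3 - a^2 - 10*a - 8) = (a - 4)*(a + 4)*(a^2 + 3*a + 2) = (a - 4)*(a + 1)*(a + 4)*(a + 2)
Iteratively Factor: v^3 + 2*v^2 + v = (v)*(v^2 + 2*v + 1) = v*(v + 1)*(v + 1)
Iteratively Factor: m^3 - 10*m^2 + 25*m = (m)*(m^2 - 10*m + 25) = m*(m - 5)*(m - 5)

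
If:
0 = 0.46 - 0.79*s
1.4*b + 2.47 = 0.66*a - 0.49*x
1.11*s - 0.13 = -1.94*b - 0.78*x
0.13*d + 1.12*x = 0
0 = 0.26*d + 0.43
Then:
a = 3.16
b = -0.34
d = -1.65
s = 0.58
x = 0.19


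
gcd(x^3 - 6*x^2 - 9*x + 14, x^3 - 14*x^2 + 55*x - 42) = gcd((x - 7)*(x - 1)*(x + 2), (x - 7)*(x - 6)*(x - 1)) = x^2 - 8*x + 7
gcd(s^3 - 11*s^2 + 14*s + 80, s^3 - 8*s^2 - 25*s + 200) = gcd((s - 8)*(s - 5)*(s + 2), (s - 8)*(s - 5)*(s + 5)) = s^2 - 13*s + 40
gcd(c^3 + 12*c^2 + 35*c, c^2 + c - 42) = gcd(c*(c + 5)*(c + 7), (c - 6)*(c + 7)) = c + 7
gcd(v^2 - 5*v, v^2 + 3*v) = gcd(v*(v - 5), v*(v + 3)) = v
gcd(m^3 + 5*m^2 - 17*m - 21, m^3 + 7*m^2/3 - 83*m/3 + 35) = m^2 + 4*m - 21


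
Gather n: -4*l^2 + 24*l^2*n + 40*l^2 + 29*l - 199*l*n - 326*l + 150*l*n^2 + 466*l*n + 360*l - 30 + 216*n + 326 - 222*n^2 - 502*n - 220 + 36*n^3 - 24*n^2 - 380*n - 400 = 36*l^2 + 63*l + 36*n^3 + n^2*(150*l - 246) + n*(24*l^2 + 267*l - 666) - 324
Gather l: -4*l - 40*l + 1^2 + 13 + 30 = 44 - 44*l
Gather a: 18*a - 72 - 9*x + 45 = 18*a - 9*x - 27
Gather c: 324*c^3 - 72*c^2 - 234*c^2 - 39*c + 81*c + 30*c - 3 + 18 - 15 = 324*c^3 - 306*c^2 + 72*c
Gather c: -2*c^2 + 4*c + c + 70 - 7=-2*c^2 + 5*c + 63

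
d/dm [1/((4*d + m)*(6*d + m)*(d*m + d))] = (-(4*d + m)*(6*d + m) - (4*d + m)*(m + 1) - (6*d + m)*(m + 1))/(d*(4*d + m)^2*(6*d + m)^2*(m + 1)^2)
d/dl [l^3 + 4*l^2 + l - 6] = 3*l^2 + 8*l + 1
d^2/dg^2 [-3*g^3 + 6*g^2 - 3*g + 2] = 12 - 18*g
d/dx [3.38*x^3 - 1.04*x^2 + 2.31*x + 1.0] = 10.14*x^2 - 2.08*x + 2.31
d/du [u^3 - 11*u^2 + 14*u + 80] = 3*u^2 - 22*u + 14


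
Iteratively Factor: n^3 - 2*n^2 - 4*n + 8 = (n - 2)*(n^2 - 4) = (n - 2)*(n + 2)*(n - 2)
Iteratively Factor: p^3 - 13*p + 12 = (p + 4)*(p^2 - 4*p + 3) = (p - 3)*(p + 4)*(p - 1)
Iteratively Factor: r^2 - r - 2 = (r + 1)*(r - 2)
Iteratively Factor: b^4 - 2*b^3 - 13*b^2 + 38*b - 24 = (b - 2)*(b^3 - 13*b + 12) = (b - 3)*(b - 2)*(b^2 + 3*b - 4) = (b - 3)*(b - 2)*(b + 4)*(b - 1)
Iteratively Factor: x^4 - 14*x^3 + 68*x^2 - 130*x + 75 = (x - 5)*(x^3 - 9*x^2 + 23*x - 15) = (x - 5)*(x - 1)*(x^2 - 8*x + 15) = (x - 5)^2*(x - 1)*(x - 3)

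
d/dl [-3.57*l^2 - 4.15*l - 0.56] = -7.14*l - 4.15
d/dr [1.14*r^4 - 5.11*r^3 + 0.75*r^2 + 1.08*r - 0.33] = 4.56*r^3 - 15.33*r^2 + 1.5*r + 1.08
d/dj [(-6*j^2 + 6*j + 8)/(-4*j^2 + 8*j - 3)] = 2*(-12*j^2 + 50*j - 41)/(16*j^4 - 64*j^3 + 88*j^2 - 48*j + 9)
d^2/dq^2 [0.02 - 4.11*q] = 0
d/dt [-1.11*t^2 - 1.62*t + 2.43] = -2.22*t - 1.62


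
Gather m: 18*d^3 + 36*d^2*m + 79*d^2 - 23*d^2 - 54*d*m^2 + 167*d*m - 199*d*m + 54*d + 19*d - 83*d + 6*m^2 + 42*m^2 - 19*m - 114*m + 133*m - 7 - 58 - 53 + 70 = 18*d^3 + 56*d^2 - 10*d + m^2*(48 - 54*d) + m*(36*d^2 - 32*d) - 48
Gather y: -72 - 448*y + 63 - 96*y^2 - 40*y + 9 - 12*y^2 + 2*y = -108*y^2 - 486*y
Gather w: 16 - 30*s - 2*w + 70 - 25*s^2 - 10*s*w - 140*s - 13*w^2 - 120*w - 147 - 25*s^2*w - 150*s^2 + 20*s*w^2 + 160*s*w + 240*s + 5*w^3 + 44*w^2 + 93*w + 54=-175*s^2 + 70*s + 5*w^3 + w^2*(20*s + 31) + w*(-25*s^2 + 150*s - 29) - 7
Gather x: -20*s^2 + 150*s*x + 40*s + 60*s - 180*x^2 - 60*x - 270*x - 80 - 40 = -20*s^2 + 100*s - 180*x^2 + x*(150*s - 330) - 120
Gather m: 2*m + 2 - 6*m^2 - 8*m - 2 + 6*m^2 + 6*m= 0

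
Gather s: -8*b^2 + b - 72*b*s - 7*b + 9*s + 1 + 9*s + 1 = -8*b^2 - 6*b + s*(18 - 72*b) + 2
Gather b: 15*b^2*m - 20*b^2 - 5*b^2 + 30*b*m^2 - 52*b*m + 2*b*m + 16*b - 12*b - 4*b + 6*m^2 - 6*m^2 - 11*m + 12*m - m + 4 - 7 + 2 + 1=b^2*(15*m - 25) + b*(30*m^2 - 50*m)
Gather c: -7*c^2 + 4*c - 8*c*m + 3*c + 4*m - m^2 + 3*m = -7*c^2 + c*(7 - 8*m) - m^2 + 7*m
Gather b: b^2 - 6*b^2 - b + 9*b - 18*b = -5*b^2 - 10*b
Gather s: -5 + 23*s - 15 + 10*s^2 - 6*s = 10*s^2 + 17*s - 20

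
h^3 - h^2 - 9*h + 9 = (h - 3)*(h - 1)*(h + 3)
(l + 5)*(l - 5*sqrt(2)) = l^2 - 5*sqrt(2)*l + 5*l - 25*sqrt(2)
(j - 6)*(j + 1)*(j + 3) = j^3 - 2*j^2 - 21*j - 18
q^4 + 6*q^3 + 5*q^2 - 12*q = q*(q - 1)*(q + 3)*(q + 4)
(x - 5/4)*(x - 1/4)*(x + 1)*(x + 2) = x^4 + 3*x^3/2 - 35*x^2/16 - 33*x/16 + 5/8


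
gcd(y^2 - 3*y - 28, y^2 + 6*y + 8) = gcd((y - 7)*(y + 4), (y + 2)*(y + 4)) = y + 4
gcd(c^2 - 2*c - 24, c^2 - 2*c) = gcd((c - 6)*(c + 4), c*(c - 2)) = 1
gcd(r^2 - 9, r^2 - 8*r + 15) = r - 3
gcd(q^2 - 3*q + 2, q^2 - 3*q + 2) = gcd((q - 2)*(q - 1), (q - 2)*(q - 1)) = q^2 - 3*q + 2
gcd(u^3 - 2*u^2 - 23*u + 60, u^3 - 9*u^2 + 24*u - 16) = u - 4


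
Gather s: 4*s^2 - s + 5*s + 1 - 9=4*s^2 + 4*s - 8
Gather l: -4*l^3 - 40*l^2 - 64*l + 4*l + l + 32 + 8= -4*l^3 - 40*l^2 - 59*l + 40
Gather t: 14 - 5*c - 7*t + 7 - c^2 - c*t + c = -c^2 - 4*c + t*(-c - 7) + 21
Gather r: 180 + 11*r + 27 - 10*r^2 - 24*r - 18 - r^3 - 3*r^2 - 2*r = -r^3 - 13*r^2 - 15*r + 189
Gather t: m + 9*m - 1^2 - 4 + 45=10*m + 40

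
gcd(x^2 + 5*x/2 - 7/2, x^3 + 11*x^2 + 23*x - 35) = x - 1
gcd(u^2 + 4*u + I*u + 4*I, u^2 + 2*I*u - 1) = u + I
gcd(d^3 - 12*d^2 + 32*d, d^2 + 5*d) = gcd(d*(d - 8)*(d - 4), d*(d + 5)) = d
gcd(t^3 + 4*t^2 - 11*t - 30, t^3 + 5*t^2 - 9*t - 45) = t^2 + 2*t - 15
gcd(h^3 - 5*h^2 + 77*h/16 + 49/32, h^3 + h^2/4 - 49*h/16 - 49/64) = h^2 - 3*h/2 - 7/16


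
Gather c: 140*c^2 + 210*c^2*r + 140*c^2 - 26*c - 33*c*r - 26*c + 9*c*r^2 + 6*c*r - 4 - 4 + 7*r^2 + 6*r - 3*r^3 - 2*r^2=c^2*(210*r + 280) + c*(9*r^2 - 27*r - 52) - 3*r^3 + 5*r^2 + 6*r - 8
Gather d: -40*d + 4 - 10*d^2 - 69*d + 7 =-10*d^2 - 109*d + 11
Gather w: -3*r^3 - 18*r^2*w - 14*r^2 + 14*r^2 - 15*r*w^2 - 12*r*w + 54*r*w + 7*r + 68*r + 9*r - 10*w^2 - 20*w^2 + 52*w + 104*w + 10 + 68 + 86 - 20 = -3*r^3 + 84*r + w^2*(-15*r - 30) + w*(-18*r^2 + 42*r + 156) + 144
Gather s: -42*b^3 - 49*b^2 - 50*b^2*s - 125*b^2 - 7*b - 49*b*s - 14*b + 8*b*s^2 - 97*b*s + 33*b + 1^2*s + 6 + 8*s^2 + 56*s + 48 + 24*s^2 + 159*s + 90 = -42*b^3 - 174*b^2 + 12*b + s^2*(8*b + 32) + s*(-50*b^2 - 146*b + 216) + 144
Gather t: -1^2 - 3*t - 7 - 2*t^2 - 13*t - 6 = -2*t^2 - 16*t - 14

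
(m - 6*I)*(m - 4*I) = m^2 - 10*I*m - 24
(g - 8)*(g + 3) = g^2 - 5*g - 24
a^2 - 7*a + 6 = (a - 6)*(a - 1)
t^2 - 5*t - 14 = (t - 7)*(t + 2)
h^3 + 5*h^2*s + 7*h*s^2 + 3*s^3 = (h + s)^2*(h + 3*s)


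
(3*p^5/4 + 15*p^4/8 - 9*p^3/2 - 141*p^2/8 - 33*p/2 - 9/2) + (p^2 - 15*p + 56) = 3*p^5/4 + 15*p^4/8 - 9*p^3/2 - 133*p^2/8 - 63*p/2 + 103/2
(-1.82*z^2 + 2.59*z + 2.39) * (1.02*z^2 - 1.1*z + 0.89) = -1.8564*z^4 + 4.6438*z^3 - 2.031*z^2 - 0.323900000000001*z + 2.1271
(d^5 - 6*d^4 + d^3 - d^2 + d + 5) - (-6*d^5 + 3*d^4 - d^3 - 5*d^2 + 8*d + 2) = 7*d^5 - 9*d^4 + 2*d^3 + 4*d^2 - 7*d + 3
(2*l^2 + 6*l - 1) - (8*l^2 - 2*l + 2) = -6*l^2 + 8*l - 3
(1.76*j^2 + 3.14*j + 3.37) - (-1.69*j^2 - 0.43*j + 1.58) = 3.45*j^2 + 3.57*j + 1.79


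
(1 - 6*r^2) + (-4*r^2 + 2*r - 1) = -10*r^2 + 2*r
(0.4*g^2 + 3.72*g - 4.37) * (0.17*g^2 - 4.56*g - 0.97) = 0.068*g^4 - 1.1916*g^3 - 18.0941*g^2 + 16.3188*g + 4.2389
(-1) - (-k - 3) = k + 2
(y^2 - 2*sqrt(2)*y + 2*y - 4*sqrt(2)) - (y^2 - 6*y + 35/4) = -2*sqrt(2)*y + 8*y - 35/4 - 4*sqrt(2)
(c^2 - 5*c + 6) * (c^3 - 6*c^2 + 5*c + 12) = c^5 - 11*c^4 + 41*c^3 - 49*c^2 - 30*c + 72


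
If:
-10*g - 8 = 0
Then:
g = -4/5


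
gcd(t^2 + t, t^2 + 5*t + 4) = t + 1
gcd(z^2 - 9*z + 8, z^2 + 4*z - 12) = 1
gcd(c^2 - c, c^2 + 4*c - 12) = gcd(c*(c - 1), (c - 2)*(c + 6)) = 1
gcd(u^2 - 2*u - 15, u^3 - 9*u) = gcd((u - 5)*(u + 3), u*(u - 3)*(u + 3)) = u + 3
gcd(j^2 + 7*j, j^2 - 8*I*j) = j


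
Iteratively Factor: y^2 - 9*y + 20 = (y - 4)*(y - 5)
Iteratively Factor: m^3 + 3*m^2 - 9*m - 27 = (m - 3)*(m^2 + 6*m + 9) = (m - 3)*(m + 3)*(m + 3)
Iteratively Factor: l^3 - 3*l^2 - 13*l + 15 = (l - 5)*(l^2 + 2*l - 3) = (l - 5)*(l + 3)*(l - 1)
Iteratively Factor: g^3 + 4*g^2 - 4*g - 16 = (g + 2)*(g^2 + 2*g - 8) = (g + 2)*(g + 4)*(g - 2)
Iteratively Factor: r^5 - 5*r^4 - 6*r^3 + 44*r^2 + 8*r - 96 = (r + 2)*(r^4 - 7*r^3 + 8*r^2 + 28*r - 48) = (r - 2)*(r + 2)*(r^3 - 5*r^2 - 2*r + 24) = (r - 4)*(r - 2)*(r + 2)*(r^2 - r - 6) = (r - 4)*(r - 2)*(r + 2)^2*(r - 3)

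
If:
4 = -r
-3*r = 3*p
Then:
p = 4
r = -4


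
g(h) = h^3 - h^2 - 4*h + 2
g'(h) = 3*h^2 - 2*h - 4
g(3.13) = 10.35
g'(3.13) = 19.13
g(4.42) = 51.13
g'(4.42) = 45.77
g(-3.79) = -51.64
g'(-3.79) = 46.67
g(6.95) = 261.60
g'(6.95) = 127.01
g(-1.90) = -0.87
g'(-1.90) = 10.63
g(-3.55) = -41.14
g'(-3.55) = 40.91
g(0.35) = 0.52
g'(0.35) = -4.33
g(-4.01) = -62.52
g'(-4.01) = 52.26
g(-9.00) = -772.00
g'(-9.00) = 257.00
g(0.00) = 2.00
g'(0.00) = -4.00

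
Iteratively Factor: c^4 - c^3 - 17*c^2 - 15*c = (c - 5)*(c^3 + 4*c^2 + 3*c) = (c - 5)*(c + 1)*(c^2 + 3*c) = c*(c - 5)*(c + 1)*(c + 3)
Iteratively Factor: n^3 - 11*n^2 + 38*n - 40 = (n - 5)*(n^2 - 6*n + 8) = (n - 5)*(n - 4)*(n - 2)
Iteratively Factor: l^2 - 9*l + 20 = (l - 5)*(l - 4)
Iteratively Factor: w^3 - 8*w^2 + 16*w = (w)*(w^2 - 8*w + 16) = w*(w - 4)*(w - 4)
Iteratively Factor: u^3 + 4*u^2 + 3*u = (u)*(u^2 + 4*u + 3) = u*(u + 3)*(u + 1)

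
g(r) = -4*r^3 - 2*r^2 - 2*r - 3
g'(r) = -12*r^2 - 4*r - 2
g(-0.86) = -0.21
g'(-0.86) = -7.44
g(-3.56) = 159.24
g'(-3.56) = -139.84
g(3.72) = -244.03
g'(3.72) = -182.94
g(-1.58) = 10.94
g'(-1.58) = -25.64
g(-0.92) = 0.26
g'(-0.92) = -8.48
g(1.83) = -37.87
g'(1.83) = -49.51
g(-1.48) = 8.55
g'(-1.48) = -22.36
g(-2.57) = 56.83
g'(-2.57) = -70.98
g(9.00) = -3099.00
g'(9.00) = -1010.00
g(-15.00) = 13077.00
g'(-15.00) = -2642.00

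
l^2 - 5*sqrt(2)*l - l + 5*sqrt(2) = (l - 1)*(l - 5*sqrt(2))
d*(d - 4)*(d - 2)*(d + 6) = d^4 - 28*d^2 + 48*d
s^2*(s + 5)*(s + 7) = s^4 + 12*s^3 + 35*s^2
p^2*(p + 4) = p^3 + 4*p^2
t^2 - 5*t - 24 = (t - 8)*(t + 3)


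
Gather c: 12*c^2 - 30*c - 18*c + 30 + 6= 12*c^2 - 48*c + 36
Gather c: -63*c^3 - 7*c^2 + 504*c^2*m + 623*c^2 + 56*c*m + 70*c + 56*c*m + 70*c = -63*c^3 + c^2*(504*m + 616) + c*(112*m + 140)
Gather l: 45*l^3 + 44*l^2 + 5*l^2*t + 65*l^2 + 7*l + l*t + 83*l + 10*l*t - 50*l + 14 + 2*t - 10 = 45*l^3 + l^2*(5*t + 109) + l*(11*t + 40) + 2*t + 4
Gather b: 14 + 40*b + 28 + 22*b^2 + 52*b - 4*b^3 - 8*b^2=-4*b^3 + 14*b^2 + 92*b + 42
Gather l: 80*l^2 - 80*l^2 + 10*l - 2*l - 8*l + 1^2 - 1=0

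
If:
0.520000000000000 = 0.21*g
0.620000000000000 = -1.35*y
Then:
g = 2.48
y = -0.46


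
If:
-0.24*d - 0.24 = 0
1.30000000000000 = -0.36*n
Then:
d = -1.00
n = -3.61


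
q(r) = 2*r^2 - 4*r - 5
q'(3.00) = 8.00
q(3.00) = 1.00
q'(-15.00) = -64.00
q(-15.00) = 505.00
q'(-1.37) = -9.48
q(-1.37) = 4.23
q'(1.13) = 0.52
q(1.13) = -6.97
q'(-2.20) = -12.80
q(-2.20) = 13.48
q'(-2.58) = -14.32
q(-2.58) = 18.63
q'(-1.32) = -9.28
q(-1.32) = 3.76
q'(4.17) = 12.68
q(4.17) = 13.10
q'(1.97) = 3.88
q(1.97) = -5.12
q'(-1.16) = -8.64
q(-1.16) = 2.33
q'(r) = 4*r - 4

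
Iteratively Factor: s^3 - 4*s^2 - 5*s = (s - 5)*(s^2 + s) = s*(s - 5)*(s + 1)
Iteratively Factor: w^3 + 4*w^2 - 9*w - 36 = (w + 4)*(w^2 - 9) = (w + 3)*(w + 4)*(w - 3)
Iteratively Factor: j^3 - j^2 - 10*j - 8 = (j - 4)*(j^2 + 3*j + 2) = (j - 4)*(j + 2)*(j + 1)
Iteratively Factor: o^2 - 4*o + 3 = (o - 1)*(o - 3)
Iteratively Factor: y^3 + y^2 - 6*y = (y)*(y^2 + y - 6) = y*(y - 2)*(y + 3)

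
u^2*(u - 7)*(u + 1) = u^4 - 6*u^3 - 7*u^2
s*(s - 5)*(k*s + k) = k*s^3 - 4*k*s^2 - 5*k*s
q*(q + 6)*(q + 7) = q^3 + 13*q^2 + 42*q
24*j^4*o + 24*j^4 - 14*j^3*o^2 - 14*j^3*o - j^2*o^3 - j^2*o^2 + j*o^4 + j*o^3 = (-3*j + o)*(-2*j + o)*(4*j + o)*(j*o + j)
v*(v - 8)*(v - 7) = v^3 - 15*v^2 + 56*v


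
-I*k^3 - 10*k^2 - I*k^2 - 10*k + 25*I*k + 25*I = (k - 5*I)^2*(-I*k - I)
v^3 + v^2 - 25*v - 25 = (v - 5)*(v + 1)*(v + 5)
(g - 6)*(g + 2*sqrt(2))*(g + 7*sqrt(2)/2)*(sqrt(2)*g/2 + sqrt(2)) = sqrt(2)*g^4/2 - 2*sqrt(2)*g^3 + 11*g^3/2 - 22*g^2 + sqrt(2)*g^2 - 66*g - 28*sqrt(2)*g - 84*sqrt(2)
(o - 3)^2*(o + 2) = o^3 - 4*o^2 - 3*o + 18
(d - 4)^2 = d^2 - 8*d + 16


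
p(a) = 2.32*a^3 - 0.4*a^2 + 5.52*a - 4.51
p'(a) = 6.96*a^2 - 0.8*a + 5.52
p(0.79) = 0.75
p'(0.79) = 9.23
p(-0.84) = -10.80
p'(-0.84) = 11.10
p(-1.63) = -24.62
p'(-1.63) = 25.32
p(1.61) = 13.02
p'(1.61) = 22.27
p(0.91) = 1.93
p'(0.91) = 10.56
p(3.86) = 144.27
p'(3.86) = 106.13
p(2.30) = 34.30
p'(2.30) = 40.50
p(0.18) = -3.52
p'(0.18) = 5.60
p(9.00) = 1704.05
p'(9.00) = 562.08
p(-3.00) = -87.31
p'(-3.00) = 70.56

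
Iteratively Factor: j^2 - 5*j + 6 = (j - 2)*(j - 3)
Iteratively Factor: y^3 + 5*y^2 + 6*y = (y + 2)*(y^2 + 3*y) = y*(y + 2)*(y + 3)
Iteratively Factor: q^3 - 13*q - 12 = (q + 3)*(q^2 - 3*q - 4) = (q - 4)*(q + 3)*(q + 1)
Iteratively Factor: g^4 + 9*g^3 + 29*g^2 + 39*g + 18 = (g + 2)*(g^3 + 7*g^2 + 15*g + 9) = (g + 1)*(g + 2)*(g^2 + 6*g + 9) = (g + 1)*(g + 2)*(g + 3)*(g + 3)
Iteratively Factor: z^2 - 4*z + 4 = (z - 2)*(z - 2)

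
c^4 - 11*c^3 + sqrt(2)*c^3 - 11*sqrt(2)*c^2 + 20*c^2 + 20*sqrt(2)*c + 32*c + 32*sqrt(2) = (c - 8)*(c - 4)*(sqrt(2)*c/2 + 1)*(sqrt(2)*c + sqrt(2))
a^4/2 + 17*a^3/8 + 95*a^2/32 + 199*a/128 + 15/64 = (a/2 + 1)*(a + 1/4)*(a + 3/4)*(a + 5/4)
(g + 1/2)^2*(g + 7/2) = g^3 + 9*g^2/2 + 15*g/4 + 7/8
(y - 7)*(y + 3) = y^2 - 4*y - 21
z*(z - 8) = z^2 - 8*z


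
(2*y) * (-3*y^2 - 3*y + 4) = -6*y^3 - 6*y^2 + 8*y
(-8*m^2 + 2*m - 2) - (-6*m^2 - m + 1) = -2*m^2 + 3*m - 3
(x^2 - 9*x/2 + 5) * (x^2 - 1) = x^4 - 9*x^3/2 + 4*x^2 + 9*x/2 - 5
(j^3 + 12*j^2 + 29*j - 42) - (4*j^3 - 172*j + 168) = -3*j^3 + 12*j^2 + 201*j - 210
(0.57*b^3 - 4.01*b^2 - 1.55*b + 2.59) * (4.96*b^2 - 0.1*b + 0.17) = 2.8272*b^5 - 19.9466*b^4 - 7.1901*b^3 + 12.3197*b^2 - 0.5225*b + 0.4403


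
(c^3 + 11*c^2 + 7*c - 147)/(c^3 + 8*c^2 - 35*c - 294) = (c - 3)/(c - 6)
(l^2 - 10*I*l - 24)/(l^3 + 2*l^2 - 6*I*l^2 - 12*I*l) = (l - 4*I)/(l*(l + 2))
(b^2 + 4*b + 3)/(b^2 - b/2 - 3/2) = 2*(b + 3)/(2*b - 3)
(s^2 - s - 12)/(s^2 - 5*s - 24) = (s - 4)/(s - 8)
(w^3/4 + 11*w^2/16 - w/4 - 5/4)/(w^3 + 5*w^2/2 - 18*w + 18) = (4*w^3 + 11*w^2 - 4*w - 20)/(8*(2*w^3 + 5*w^2 - 36*w + 36))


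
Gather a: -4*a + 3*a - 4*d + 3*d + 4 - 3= -a - d + 1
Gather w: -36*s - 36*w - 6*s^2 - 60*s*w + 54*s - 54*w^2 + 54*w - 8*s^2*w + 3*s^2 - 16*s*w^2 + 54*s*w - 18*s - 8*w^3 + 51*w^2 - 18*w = -3*s^2 - 8*w^3 + w^2*(-16*s - 3) + w*(-8*s^2 - 6*s)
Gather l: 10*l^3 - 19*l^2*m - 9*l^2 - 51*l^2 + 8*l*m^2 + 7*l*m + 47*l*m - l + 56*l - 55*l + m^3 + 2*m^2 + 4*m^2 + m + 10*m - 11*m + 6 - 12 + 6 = 10*l^3 + l^2*(-19*m - 60) + l*(8*m^2 + 54*m) + m^3 + 6*m^2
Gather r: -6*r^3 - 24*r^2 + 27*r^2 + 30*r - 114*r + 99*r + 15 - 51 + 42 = -6*r^3 + 3*r^2 + 15*r + 6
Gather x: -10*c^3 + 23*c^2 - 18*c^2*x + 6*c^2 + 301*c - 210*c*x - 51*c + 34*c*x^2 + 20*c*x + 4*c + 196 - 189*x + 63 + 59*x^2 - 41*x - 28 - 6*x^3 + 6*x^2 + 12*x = -10*c^3 + 29*c^2 + 254*c - 6*x^3 + x^2*(34*c + 65) + x*(-18*c^2 - 190*c - 218) + 231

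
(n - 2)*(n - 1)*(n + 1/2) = n^3 - 5*n^2/2 + n/2 + 1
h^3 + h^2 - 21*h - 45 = (h - 5)*(h + 3)^2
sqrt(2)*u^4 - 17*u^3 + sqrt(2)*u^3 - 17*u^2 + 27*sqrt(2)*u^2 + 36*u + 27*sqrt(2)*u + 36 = (u + 1)*(u - 6*sqrt(2))*(u - 3*sqrt(2))*(sqrt(2)*u + 1)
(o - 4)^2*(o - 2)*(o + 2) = o^4 - 8*o^3 + 12*o^2 + 32*o - 64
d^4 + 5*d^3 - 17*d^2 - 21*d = d*(d - 3)*(d + 1)*(d + 7)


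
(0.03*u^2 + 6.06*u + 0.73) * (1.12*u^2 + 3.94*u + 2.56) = 0.0336*u^4 + 6.9054*u^3 + 24.7708*u^2 + 18.3898*u + 1.8688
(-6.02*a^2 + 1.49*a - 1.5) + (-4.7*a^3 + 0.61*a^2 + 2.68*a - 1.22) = -4.7*a^3 - 5.41*a^2 + 4.17*a - 2.72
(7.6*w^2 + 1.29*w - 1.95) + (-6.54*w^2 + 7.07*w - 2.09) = 1.06*w^2 + 8.36*w - 4.04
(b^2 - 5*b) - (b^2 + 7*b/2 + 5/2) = -17*b/2 - 5/2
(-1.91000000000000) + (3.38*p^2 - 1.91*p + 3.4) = 3.38*p^2 - 1.91*p + 1.49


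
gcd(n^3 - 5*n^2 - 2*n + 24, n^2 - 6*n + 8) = n - 4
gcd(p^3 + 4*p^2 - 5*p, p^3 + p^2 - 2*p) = p^2 - p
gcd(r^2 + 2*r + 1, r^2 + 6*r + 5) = r + 1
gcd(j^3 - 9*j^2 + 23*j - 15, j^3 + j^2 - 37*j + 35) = j^2 - 6*j + 5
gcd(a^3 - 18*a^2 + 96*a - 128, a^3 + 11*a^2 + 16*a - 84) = a - 2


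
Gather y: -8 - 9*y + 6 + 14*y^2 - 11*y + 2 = 14*y^2 - 20*y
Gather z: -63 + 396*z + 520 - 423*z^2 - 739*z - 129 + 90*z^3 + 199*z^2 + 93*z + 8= 90*z^3 - 224*z^2 - 250*z + 336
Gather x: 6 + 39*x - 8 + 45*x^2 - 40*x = 45*x^2 - x - 2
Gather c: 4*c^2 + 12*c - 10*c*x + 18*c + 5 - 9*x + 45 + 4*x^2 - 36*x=4*c^2 + c*(30 - 10*x) + 4*x^2 - 45*x + 50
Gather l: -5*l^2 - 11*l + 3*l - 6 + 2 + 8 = -5*l^2 - 8*l + 4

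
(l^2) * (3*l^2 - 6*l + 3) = 3*l^4 - 6*l^3 + 3*l^2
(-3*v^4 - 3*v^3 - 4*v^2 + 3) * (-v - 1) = 3*v^5 + 6*v^4 + 7*v^3 + 4*v^2 - 3*v - 3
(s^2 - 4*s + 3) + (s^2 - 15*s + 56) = 2*s^2 - 19*s + 59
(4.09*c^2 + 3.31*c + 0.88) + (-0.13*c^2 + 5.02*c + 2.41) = 3.96*c^2 + 8.33*c + 3.29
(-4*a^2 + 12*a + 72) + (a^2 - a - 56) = -3*a^2 + 11*a + 16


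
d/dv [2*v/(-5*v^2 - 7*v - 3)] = 2*(5*v^2 - 3)/(25*v^4 + 70*v^3 + 79*v^2 + 42*v + 9)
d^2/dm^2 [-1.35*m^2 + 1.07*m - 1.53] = -2.70000000000000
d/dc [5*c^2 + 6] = 10*c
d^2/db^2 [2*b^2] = 4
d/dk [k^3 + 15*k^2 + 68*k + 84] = 3*k^2 + 30*k + 68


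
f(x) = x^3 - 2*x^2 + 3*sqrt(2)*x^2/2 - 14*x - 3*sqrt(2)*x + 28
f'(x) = 3*x^2 - 4*x + 3*sqrt(2)*x - 14 - 3*sqrt(2)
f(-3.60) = 48.59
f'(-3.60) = 19.76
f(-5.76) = -54.00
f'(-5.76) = 79.89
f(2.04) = -0.22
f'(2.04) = -5.26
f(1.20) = 8.01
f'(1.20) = -13.63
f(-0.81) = 42.32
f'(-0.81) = -16.47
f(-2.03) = 57.17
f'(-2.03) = -6.37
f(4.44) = 36.92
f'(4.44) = 41.98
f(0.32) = 22.21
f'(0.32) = -17.86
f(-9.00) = -526.99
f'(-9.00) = 222.57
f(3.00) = 1.36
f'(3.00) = 9.49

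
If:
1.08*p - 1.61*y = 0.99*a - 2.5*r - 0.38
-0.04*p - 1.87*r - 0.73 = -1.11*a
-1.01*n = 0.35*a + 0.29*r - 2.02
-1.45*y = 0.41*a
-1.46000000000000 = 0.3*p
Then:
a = 5.89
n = -0.96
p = -4.87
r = 3.21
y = -1.67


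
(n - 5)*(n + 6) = n^2 + n - 30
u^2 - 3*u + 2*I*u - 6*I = (u - 3)*(u + 2*I)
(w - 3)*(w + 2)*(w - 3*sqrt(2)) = w^3 - 3*sqrt(2)*w^2 - w^2 - 6*w + 3*sqrt(2)*w + 18*sqrt(2)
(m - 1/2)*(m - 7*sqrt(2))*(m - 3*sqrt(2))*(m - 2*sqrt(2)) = m^4 - 12*sqrt(2)*m^3 - m^3/2 + 6*sqrt(2)*m^2 + 82*m^2 - 84*sqrt(2)*m - 41*m + 42*sqrt(2)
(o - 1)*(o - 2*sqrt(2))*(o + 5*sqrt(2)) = o^3 - o^2 + 3*sqrt(2)*o^2 - 20*o - 3*sqrt(2)*o + 20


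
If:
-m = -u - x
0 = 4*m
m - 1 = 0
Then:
No Solution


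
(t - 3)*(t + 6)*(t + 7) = t^3 + 10*t^2 + 3*t - 126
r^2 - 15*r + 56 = (r - 8)*(r - 7)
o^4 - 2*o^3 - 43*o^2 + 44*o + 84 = (o - 7)*(o - 2)*(o + 1)*(o + 6)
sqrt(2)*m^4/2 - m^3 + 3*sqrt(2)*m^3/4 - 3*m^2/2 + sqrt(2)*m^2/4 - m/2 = m*(m + 1/2)*(m - sqrt(2))*(sqrt(2)*m/2 + sqrt(2)/2)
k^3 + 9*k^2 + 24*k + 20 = (k + 2)^2*(k + 5)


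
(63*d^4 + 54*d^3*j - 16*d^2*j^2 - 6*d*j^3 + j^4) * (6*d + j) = 378*d^5 + 387*d^4*j - 42*d^3*j^2 - 52*d^2*j^3 + j^5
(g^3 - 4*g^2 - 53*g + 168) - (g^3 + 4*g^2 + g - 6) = -8*g^2 - 54*g + 174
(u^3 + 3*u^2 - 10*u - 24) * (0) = 0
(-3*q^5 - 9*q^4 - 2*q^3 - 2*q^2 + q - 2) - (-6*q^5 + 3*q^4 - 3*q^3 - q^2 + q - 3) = 3*q^5 - 12*q^4 + q^3 - q^2 + 1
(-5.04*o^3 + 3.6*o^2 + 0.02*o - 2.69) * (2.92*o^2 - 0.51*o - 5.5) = -14.7168*o^5 + 13.0824*o^4 + 25.9424*o^3 - 27.665*o^2 + 1.2619*o + 14.795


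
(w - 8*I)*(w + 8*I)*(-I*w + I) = -I*w^3 + I*w^2 - 64*I*w + 64*I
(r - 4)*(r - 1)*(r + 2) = r^3 - 3*r^2 - 6*r + 8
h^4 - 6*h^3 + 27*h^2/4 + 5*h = h*(h - 4)*(h - 5/2)*(h + 1/2)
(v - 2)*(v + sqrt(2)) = v^2 - 2*v + sqrt(2)*v - 2*sqrt(2)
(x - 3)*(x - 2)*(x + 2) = x^3 - 3*x^2 - 4*x + 12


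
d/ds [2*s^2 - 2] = 4*s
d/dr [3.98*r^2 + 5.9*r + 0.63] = 7.96*r + 5.9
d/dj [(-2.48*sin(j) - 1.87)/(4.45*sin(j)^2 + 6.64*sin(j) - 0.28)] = (11.036*sin(j)^2 + 16.643*sin(j) + 13.1112)*cos(j)/(19.8025*sin(j)^4 + 59.096*sin(j)^3 + 41.5976*sin(j)^2 - 3.7184*sin(j) + 0.0784)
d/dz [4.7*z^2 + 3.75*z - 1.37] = 9.4*z + 3.75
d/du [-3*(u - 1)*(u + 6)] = -6*u - 15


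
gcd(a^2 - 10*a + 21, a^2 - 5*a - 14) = a - 7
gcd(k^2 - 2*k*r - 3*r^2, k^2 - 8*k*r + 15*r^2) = -k + 3*r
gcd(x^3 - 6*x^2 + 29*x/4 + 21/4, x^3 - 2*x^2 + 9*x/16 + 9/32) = 1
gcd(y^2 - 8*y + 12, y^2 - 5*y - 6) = y - 6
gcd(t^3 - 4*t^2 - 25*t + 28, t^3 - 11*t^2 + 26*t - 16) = t - 1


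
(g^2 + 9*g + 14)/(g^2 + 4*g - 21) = (g + 2)/(g - 3)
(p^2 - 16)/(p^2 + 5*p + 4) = (p - 4)/(p + 1)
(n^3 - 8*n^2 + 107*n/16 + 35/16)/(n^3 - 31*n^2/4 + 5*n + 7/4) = (n - 5/4)/(n - 1)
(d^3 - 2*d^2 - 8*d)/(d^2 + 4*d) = (d^2 - 2*d - 8)/(d + 4)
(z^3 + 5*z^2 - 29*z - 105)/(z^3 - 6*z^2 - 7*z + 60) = (z + 7)/(z - 4)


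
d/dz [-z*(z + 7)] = -2*z - 7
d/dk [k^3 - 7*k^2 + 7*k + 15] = 3*k^2 - 14*k + 7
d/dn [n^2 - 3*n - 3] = 2*n - 3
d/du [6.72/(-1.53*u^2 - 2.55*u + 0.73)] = (20.5632*u + 17.136)/(1.53*u^2 + 2.55*u - 0.73)^2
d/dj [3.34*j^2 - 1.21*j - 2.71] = 6.68*j - 1.21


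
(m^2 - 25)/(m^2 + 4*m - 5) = (m - 5)/(m - 1)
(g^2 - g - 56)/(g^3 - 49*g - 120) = (g + 7)/(g^2 + 8*g + 15)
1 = 1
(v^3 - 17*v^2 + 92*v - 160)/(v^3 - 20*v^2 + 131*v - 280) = (v - 4)/(v - 7)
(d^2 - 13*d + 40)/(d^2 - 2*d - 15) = (d - 8)/(d + 3)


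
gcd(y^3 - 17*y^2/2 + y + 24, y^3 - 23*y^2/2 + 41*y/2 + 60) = y^2 - 13*y/2 - 12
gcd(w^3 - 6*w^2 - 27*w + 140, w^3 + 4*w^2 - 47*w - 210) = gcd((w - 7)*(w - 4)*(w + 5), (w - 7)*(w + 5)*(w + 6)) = w^2 - 2*w - 35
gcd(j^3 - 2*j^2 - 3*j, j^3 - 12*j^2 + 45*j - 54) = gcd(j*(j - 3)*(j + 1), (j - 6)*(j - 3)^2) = j - 3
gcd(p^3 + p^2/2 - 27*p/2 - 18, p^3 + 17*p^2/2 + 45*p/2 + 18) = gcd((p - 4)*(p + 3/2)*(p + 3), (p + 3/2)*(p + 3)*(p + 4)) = p^2 + 9*p/2 + 9/2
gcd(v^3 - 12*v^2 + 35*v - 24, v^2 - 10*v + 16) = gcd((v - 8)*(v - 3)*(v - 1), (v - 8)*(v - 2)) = v - 8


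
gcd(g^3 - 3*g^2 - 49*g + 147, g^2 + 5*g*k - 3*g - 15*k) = g - 3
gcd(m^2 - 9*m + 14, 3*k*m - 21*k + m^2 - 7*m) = m - 7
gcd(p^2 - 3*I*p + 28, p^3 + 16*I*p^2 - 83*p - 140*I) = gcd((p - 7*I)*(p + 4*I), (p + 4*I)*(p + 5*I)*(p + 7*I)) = p + 4*I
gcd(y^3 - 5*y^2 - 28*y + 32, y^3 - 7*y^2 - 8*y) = y - 8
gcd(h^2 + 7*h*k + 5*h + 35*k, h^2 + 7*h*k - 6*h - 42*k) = h + 7*k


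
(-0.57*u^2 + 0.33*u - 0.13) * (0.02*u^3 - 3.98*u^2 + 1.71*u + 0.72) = -0.0114*u^5 + 2.2752*u^4 - 2.2907*u^3 + 0.6713*u^2 + 0.0153*u - 0.0936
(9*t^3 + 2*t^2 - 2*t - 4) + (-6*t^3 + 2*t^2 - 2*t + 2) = 3*t^3 + 4*t^2 - 4*t - 2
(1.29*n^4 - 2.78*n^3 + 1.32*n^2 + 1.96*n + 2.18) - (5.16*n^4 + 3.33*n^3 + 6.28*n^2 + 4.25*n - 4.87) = -3.87*n^4 - 6.11*n^3 - 4.96*n^2 - 2.29*n + 7.05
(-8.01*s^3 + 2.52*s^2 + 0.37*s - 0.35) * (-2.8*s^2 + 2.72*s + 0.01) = 22.428*s^5 - 28.8432*s^4 + 5.7383*s^3 + 2.0116*s^2 - 0.9483*s - 0.0035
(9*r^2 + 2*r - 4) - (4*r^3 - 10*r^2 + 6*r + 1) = -4*r^3 + 19*r^2 - 4*r - 5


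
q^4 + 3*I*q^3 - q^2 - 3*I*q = q*(q - 1)*(q + 1)*(q + 3*I)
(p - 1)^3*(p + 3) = p^4 - 6*p^2 + 8*p - 3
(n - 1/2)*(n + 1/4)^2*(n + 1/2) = n^4 + n^3/2 - 3*n^2/16 - n/8 - 1/64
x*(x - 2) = x^2 - 2*x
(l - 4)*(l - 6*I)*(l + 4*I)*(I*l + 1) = I*l^4 + 3*l^3 - 4*I*l^3 - 12*l^2 + 22*I*l^2 + 24*l - 88*I*l - 96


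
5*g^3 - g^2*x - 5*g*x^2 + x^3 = (-5*g + x)*(-g + x)*(g + x)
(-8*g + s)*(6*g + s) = -48*g^2 - 2*g*s + s^2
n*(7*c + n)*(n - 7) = 7*c*n^2 - 49*c*n + n^3 - 7*n^2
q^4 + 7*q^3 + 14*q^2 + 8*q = q*(q + 1)*(q + 2)*(q + 4)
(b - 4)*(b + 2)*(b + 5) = b^3 + 3*b^2 - 18*b - 40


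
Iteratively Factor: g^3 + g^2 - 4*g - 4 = (g + 1)*(g^2 - 4) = (g + 1)*(g + 2)*(g - 2)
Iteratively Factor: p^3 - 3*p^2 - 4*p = (p)*(p^2 - 3*p - 4) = p*(p - 4)*(p + 1)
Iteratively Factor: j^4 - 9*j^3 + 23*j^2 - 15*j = (j - 1)*(j^3 - 8*j^2 + 15*j) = (j - 5)*(j - 1)*(j^2 - 3*j) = j*(j - 5)*(j - 1)*(j - 3)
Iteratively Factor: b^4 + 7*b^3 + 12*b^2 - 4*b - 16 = (b + 2)*(b^3 + 5*b^2 + 2*b - 8) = (b + 2)^2*(b^2 + 3*b - 4) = (b + 2)^2*(b + 4)*(b - 1)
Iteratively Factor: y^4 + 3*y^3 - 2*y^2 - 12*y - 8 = (y + 1)*(y^3 + 2*y^2 - 4*y - 8) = (y + 1)*(y + 2)*(y^2 - 4) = (y + 1)*(y + 2)^2*(y - 2)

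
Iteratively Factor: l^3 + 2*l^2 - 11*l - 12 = (l + 1)*(l^2 + l - 12) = (l - 3)*(l + 1)*(l + 4)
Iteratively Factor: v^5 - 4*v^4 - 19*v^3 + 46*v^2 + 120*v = (v - 4)*(v^4 - 19*v^2 - 30*v) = v*(v - 4)*(v^3 - 19*v - 30) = v*(v - 4)*(v + 3)*(v^2 - 3*v - 10) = v*(v - 4)*(v + 2)*(v + 3)*(v - 5)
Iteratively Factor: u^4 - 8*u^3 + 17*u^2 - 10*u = (u - 2)*(u^3 - 6*u^2 + 5*u) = u*(u - 2)*(u^2 - 6*u + 5) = u*(u - 5)*(u - 2)*(u - 1)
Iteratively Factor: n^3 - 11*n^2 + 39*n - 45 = (n - 5)*(n^2 - 6*n + 9) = (n - 5)*(n - 3)*(n - 3)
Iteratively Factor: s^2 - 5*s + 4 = (s - 1)*(s - 4)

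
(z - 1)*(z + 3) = z^2 + 2*z - 3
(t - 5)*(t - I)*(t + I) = t^3 - 5*t^2 + t - 5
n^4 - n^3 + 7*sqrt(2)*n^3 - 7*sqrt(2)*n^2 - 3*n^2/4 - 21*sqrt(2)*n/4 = n*(n - 3/2)*(n + 1/2)*(n + 7*sqrt(2))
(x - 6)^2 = x^2 - 12*x + 36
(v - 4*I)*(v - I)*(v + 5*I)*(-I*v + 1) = -I*v^4 + v^3 - 21*I*v^2 + v - 20*I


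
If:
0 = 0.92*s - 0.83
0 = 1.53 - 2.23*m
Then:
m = 0.69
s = 0.90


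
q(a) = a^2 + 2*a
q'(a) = 2*a + 2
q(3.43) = 18.62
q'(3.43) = 8.86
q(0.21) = 0.46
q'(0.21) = 2.42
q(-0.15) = -0.28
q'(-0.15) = 1.70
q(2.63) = 12.18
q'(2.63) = 7.26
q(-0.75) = -0.94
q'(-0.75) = 0.50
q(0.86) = 2.46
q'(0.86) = 3.72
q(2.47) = 11.04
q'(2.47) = 6.94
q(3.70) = 21.09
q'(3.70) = 9.40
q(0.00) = 0.00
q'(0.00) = 2.00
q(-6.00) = 24.00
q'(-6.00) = -10.00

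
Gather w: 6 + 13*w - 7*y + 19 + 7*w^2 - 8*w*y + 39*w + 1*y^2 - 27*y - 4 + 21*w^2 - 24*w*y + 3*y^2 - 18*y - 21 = 28*w^2 + w*(52 - 32*y) + 4*y^2 - 52*y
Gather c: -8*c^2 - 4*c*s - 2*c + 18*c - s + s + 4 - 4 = -8*c^2 + c*(16 - 4*s)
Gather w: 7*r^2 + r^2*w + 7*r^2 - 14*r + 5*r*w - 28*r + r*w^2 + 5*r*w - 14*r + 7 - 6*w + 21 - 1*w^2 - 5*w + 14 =14*r^2 - 56*r + w^2*(r - 1) + w*(r^2 + 10*r - 11) + 42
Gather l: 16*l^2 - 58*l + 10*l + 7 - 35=16*l^2 - 48*l - 28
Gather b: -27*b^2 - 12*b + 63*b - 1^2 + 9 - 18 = -27*b^2 + 51*b - 10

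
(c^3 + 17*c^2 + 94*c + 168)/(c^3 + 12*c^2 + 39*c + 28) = (c + 6)/(c + 1)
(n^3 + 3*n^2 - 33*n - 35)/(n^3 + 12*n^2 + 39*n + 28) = (n - 5)/(n + 4)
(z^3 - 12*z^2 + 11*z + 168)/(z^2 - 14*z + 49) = (z^2 - 5*z - 24)/(z - 7)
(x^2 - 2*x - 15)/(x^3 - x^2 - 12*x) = (x - 5)/(x*(x - 4))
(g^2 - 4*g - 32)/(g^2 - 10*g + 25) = (g^2 - 4*g - 32)/(g^2 - 10*g + 25)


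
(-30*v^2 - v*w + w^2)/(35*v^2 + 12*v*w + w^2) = (-6*v + w)/(7*v + w)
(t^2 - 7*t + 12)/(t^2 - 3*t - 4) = (t - 3)/(t + 1)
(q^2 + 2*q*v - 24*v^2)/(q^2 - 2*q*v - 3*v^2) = (-q^2 - 2*q*v + 24*v^2)/(-q^2 + 2*q*v + 3*v^2)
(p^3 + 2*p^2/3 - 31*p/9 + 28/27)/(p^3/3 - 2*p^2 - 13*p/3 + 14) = (27*p^3 + 18*p^2 - 93*p + 28)/(9*(p^3 - 6*p^2 - 13*p + 42))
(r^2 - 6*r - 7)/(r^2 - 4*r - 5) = (r - 7)/(r - 5)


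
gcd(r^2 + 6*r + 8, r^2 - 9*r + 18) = 1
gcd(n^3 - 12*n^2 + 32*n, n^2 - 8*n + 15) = 1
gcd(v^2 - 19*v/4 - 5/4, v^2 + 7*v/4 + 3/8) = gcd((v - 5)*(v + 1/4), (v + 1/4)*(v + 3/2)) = v + 1/4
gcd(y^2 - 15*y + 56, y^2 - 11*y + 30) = 1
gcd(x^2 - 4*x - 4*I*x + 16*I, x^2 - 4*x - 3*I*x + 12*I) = x - 4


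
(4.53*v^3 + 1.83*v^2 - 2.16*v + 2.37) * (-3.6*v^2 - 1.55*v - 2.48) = -16.308*v^5 - 13.6095*v^4 - 6.2949*v^3 - 9.7224*v^2 + 1.6833*v - 5.8776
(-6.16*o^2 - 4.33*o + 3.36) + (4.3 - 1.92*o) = -6.16*o^2 - 6.25*o + 7.66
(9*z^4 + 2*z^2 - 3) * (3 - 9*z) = -81*z^5 + 27*z^4 - 18*z^3 + 6*z^2 + 27*z - 9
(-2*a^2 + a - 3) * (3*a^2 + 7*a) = -6*a^4 - 11*a^3 - 2*a^2 - 21*a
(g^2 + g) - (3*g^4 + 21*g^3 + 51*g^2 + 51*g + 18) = -3*g^4 - 21*g^3 - 50*g^2 - 50*g - 18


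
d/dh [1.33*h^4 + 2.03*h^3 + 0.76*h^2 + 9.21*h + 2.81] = 5.32*h^3 + 6.09*h^2 + 1.52*h + 9.21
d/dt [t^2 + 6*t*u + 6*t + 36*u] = 2*t + 6*u + 6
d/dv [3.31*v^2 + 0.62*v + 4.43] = 6.62*v + 0.62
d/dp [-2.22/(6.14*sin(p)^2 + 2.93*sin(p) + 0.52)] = (27.2616*sin(p) + 6.5046)*cos(p)/(6.14*sin(p)^2 + 2.93*sin(p) + 0.52)^2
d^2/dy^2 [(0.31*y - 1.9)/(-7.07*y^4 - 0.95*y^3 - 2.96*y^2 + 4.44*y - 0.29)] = (-185.943828*y^7 + 1866.11236*y^6 + 342.237258*y^5 + 672.670032*y^4 - 148.420772*y^3 + 6.07505999999999*y^2 - 151.367436*y + 70.851448)/(353.393243*y^12 + 142.456965*y^11 + 463.007937*y^10 - 545.656453*y^9 + 58.407039*y^8 - 532.864638*y^7 + 406.346615*y^6 - 110.247864*y^5 + 177.123801*y^4 - 110.156475*y^3 + 17.89764*y^2 - 1.120212*y + 0.024389)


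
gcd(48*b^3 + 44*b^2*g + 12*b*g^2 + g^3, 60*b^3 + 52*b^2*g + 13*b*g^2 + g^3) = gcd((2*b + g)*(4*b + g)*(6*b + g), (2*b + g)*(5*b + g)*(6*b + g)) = 12*b^2 + 8*b*g + g^2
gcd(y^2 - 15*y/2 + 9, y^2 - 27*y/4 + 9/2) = y - 6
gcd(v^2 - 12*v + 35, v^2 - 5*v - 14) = v - 7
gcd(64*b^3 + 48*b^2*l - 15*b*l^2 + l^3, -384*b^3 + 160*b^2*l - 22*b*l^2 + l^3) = 64*b^2 - 16*b*l + l^2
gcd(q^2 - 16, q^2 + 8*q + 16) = q + 4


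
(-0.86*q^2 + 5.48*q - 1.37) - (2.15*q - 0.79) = -0.86*q^2 + 3.33*q - 0.58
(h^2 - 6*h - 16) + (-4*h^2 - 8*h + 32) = -3*h^2 - 14*h + 16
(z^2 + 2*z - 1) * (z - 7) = z^3 - 5*z^2 - 15*z + 7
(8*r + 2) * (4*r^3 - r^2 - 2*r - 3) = 32*r^4 - 18*r^2 - 28*r - 6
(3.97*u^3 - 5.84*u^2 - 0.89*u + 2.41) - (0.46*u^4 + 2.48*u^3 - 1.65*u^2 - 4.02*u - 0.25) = -0.46*u^4 + 1.49*u^3 - 4.19*u^2 + 3.13*u + 2.66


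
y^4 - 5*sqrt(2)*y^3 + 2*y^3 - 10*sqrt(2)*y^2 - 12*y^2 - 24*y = y*(y + 2)*(y - 6*sqrt(2))*(y + sqrt(2))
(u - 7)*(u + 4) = u^2 - 3*u - 28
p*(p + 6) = p^2 + 6*p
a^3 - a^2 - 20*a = a*(a - 5)*(a + 4)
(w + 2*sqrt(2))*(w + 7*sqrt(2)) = w^2 + 9*sqrt(2)*w + 28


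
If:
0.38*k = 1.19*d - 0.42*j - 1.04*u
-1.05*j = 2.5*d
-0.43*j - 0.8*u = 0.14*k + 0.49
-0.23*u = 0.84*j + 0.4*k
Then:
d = 7.02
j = -16.71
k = 33.67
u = 2.48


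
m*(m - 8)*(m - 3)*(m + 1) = m^4 - 10*m^3 + 13*m^2 + 24*m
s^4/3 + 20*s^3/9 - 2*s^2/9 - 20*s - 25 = (s/3 + 1)*(s - 3)*(s + 5/3)*(s + 5)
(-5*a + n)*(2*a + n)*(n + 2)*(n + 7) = -10*a^2*n^2 - 90*a^2*n - 140*a^2 - 3*a*n^3 - 27*a*n^2 - 42*a*n + n^4 + 9*n^3 + 14*n^2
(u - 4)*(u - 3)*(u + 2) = u^3 - 5*u^2 - 2*u + 24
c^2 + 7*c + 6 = (c + 1)*(c + 6)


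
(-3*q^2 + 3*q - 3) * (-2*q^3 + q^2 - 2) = 6*q^5 - 9*q^4 + 9*q^3 + 3*q^2 - 6*q + 6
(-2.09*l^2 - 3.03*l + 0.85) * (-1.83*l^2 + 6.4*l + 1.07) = 3.8247*l^4 - 7.8311*l^3 - 23.1838*l^2 + 2.1979*l + 0.9095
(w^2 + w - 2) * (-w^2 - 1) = -w^4 - w^3 + w^2 - w + 2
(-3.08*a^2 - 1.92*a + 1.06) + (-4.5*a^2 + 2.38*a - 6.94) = -7.58*a^2 + 0.46*a - 5.88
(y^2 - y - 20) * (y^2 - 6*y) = y^4 - 7*y^3 - 14*y^2 + 120*y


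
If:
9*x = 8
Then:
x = 8/9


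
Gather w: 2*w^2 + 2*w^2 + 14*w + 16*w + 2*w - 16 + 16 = 4*w^2 + 32*w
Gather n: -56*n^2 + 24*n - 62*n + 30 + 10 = -56*n^2 - 38*n + 40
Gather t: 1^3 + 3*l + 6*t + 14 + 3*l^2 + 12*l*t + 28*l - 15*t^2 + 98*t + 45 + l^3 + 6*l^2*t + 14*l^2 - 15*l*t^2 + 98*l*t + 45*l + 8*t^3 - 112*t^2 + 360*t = l^3 + 17*l^2 + 76*l + 8*t^3 + t^2*(-15*l - 127) + t*(6*l^2 + 110*l + 464) + 60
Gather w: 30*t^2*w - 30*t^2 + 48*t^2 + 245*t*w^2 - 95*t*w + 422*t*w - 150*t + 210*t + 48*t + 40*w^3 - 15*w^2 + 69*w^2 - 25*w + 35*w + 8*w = 18*t^2 + 108*t + 40*w^3 + w^2*(245*t + 54) + w*(30*t^2 + 327*t + 18)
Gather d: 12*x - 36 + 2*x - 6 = 14*x - 42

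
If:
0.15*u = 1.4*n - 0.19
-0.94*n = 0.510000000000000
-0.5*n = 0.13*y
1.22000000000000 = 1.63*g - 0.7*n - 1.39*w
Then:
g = 0.852760736196319*w + 0.515467954575121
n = -0.54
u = -6.33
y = 2.09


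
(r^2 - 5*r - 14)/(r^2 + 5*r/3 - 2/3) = 3*(r - 7)/(3*r - 1)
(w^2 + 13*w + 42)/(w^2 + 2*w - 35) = (w + 6)/(w - 5)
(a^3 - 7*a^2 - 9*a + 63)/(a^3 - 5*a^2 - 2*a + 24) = (a^2 - 4*a - 21)/(a^2 - 2*a - 8)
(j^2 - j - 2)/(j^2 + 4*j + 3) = (j - 2)/(j + 3)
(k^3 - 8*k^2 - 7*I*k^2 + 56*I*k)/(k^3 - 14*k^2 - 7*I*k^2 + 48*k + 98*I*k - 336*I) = k/(k - 6)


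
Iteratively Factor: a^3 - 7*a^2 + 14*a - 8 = (a - 1)*(a^2 - 6*a + 8) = (a - 2)*(a - 1)*(a - 4)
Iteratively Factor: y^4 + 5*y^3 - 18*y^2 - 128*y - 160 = (y + 2)*(y^3 + 3*y^2 - 24*y - 80) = (y + 2)*(y + 4)*(y^2 - y - 20) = (y + 2)*(y + 4)^2*(y - 5)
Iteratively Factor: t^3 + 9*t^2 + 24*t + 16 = (t + 4)*(t^2 + 5*t + 4) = (t + 4)^2*(t + 1)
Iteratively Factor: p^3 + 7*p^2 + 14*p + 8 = (p + 4)*(p^2 + 3*p + 2) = (p + 2)*(p + 4)*(p + 1)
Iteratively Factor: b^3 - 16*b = (b - 4)*(b^2 + 4*b) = b*(b - 4)*(b + 4)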